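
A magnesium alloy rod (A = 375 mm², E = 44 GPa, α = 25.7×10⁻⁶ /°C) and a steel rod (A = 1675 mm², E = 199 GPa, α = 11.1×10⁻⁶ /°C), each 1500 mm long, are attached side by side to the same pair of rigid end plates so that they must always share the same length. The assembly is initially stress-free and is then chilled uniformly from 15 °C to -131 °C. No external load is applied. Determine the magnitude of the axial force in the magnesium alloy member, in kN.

P ≈ 33.5 kN (tensile in the magnesium alloy)

Equilibrium of a rigid end plate with no external load gives equal and opposite internal forces ±P in the two members. Since α_{magnesium alloy} > α_{steel}, cooling drives the magnesium alloy into tension and the steel into compression.
Setting the final lengths equal and cancelling L: (α₁ − α₂)ΔT = P/(A₁E₁) + P/(A₂E₂).
|α₁ − α₂|·ΔT = 14.6×10⁻⁶ × 146 = 0.002132.
1/(A₁E₁) + 1/(A₂E₂) = 1/(375×44×10³) + 1/(1675×199×10³) = 6.361×10⁻⁸ N⁻¹.
P = 0.002132 / 6.361×10⁻⁸ = 33510 N = 33.51 kN.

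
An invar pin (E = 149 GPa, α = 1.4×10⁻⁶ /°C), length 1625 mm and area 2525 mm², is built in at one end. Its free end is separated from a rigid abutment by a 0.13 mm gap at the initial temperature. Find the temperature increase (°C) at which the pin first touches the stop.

ΔT ≈ 57.1 °C

Contact occurs when the free expansion equals the gap: αΔT L = 0.13 mm.
ΔT = 0.13 / (1.4×10⁻⁶ × 1625) = 57.14 °C.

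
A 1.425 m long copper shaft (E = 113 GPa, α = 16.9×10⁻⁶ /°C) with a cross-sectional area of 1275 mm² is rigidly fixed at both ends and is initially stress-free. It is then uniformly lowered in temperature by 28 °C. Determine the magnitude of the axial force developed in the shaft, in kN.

P ≈ 68.2 kN (tensile)

The ends cannot move, so σ = EαΔT = 113×10³ × 16.9×10⁻⁶ × 28 = 53.47 MPa.
P = AEαΔT = 1275 × 113×10³ × 16.9×10⁻⁶ × 28 = 68.18 kN (tensile).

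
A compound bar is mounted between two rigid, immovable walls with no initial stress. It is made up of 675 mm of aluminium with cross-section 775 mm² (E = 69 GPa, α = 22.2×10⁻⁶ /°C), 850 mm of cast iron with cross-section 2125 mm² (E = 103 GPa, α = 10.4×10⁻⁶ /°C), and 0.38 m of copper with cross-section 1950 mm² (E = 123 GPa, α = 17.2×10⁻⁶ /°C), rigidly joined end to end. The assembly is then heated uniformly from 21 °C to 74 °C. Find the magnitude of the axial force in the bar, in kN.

Free thermal expansion of the whole bar: Σ αᵢΔT Lᵢ = 22.2×10⁻⁶×53×675 + 10.4×10⁻⁶×53×850 + 17.2×10⁻⁶×53×380 = 1.609 mm.
The rigid supports impose zero overall length change; the single axial force P common to all segments must satisfy P Σ Lᵢ/(AᵢEᵢ) = δ_free.
The series flexibility is Σ Lᵢ/(AᵢEᵢ) = 675/(775×69×10³) + 850/(2125×103×10³) + 380/(1950×123×10³) = 1.809×10⁻⁵ mm/N.
P = 1.609 / 1.809×10⁻⁵ = 88950 N = 88.95 kN, compressive.

P ≈ 88.9 kN (compressive)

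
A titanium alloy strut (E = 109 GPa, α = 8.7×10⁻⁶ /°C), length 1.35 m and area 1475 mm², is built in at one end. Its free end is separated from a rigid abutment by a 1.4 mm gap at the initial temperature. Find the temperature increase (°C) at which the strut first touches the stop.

ΔT ≈ 119 °C

The gap closes when αΔT L = 1.4 mm, since the strut is still unstressed at that instant.
So ΔT = g/(αL) = 1.4/(8.7×10⁻⁶ × 1350) = 119.2 °C.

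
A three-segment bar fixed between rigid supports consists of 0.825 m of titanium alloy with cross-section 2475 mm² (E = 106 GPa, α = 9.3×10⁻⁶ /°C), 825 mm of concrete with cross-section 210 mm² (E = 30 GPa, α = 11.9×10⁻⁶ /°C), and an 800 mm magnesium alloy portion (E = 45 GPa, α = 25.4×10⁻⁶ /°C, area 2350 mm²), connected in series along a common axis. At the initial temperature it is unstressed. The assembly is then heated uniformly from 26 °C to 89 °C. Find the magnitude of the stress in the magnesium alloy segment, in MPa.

σ ≈ 7.16 MPa (compressive)

Free thermal expansion of the whole bar: Σ αᵢΔT Lᵢ = 9.3×10⁻⁶×63×825 + 11.9×10⁻⁶×63×825 + 25.4×10⁻⁶×63×800 = 2.382 mm.
The rigid supports impose zero overall length change; the single axial force P common to all segments must satisfy P Σ Lᵢ/(AᵢEᵢ) = δ_free.
The series flexibility is Σ Lᵢ/(AᵢEᵢ) = 825/(2475×106×10³) + 825/(210×30×10³) + 800/(2350×45×10³) = 0.0001417 mm/N.
Hence P = δ_free / Σ(L/AE) = 2.382/0.0001417 = 16.81 kN (compressive).
σ_{magnesium alloy} = P / A = 16810 / 2350 = 7.155 MPa.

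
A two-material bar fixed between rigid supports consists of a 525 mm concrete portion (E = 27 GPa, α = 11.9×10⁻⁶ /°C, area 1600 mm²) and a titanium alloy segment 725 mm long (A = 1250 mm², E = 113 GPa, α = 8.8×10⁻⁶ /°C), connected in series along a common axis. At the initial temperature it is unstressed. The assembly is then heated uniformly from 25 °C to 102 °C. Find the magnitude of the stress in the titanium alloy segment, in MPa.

σ ≈ 45 MPa (compressive)

If the supports were absent, the total length change would be Σ αᵢΔT Lᵢ = 11.9×10⁻⁶×77×525 + 8.8×10⁻⁶×77×725 = 0.9723 mm.
The rigid supports impose zero overall length change; the single axial force P common to all segments must satisfy P Σ Lᵢ/(AᵢEᵢ) = δ_free.
The series flexibility is Σ Lᵢ/(AᵢEᵢ) = 525/(1600×27×10³) + 725/(1250×113×10³) = 1.729×10⁻⁵ mm/N.
Hence P = δ_free / Σ(L/AE) = 0.9723/1.729×10⁻⁵ = 56.25 kN (compressive).
σ_{titanium alloy} = P / A = 56250 / 1250 = 45 MPa.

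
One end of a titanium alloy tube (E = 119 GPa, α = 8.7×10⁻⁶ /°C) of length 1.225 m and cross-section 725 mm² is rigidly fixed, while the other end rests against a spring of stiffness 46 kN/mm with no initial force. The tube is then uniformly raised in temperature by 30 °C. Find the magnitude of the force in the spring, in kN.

If the spring were absent the tube would lengthen by αΔT L = 8.7×10⁻⁶ × 30 × 1225 = 0.3197 mm.
Let P be the compressive force at the spring. The tube shortens elastically by PL/(AE) and the spring compresses by P/k; together these equal δ_free.
P [ L/(AE) + 1/k ] = δ_free → P [ 1225/(725×119×10³) + 1/(46×10³) ] = 0.3197.
P = 0.3197 / 3.594×10⁻⁵ = 8897 N.

P ≈ 8.9 kN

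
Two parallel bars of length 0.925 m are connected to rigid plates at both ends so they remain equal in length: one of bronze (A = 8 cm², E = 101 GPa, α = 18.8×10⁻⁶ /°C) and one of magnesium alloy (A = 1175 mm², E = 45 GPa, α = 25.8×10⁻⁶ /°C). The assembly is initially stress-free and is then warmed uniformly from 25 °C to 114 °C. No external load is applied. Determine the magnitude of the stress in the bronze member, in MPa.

Equilibrium of a rigid end plate with no external load gives equal and opposite internal forces ±P in the two members. Since α_{magnesium alloy} > α_{bronze}, heating drives the magnesium alloy into compression and the bronze into tension.
Compatibility of the two members (thermal + elastic change equal): (α₁ − α₂)ΔT = P·[1/(A₁E₁) + 1/(A₂E₂)].
|α₁ − α₂|·ΔT = 7×10⁻⁶ × 89 = 0.000623.
1/(A₁E₁) + 1/(A₂E₂) = 1/(800×101×10³) + 1/(1175×45×10³) = 3.129×10⁻⁸ N⁻¹.
So P = 0.000623 / 3.129×10⁻⁸ = 19.91 kN.
σ_{bronze} = P/A₁ = 19910/800 = 24.89 MPa, tensile.

σ ≈ 24.9 MPa (tensile)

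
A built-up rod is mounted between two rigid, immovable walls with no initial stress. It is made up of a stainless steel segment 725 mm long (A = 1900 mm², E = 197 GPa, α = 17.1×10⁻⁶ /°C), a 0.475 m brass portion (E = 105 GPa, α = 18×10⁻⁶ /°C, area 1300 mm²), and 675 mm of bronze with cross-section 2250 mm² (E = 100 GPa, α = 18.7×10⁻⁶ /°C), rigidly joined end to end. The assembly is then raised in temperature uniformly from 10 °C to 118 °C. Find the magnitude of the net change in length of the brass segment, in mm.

Free thermal expansion of the whole bar: Σ αᵢΔT Lᵢ = 17.1×10⁻⁶×108×725 + 18×10⁻⁶×108×475 + 18.7×10⁻⁶×108×675 = 3.626 mm.
Since the ends are fixed, an axial force P builds up, equal in every segment, with P · Σ Lᵢ/(AᵢEᵢ) = δ_free.
Σ Lᵢ/(AᵢEᵢ) = 725/(1900×197×10³) + 475/(1300×105×10³) + 675/(2250×100×10³) = 8.417×10⁻⁶ mm/N.
Hence P = δ_free / Σ(L/AE) = 3.626/8.417×10⁻⁶ = 430.8 kN (compressive).
For the brass segment, free thermal change = 18×10⁻⁶×108×475 = 0.9234 mm and elastic change from P = 430800×475/(1300×105×10³) = 1.499 mm; these oppose, so the net change is 0.576 mm (segment shortens).

|ΔL| ≈ 0.576 mm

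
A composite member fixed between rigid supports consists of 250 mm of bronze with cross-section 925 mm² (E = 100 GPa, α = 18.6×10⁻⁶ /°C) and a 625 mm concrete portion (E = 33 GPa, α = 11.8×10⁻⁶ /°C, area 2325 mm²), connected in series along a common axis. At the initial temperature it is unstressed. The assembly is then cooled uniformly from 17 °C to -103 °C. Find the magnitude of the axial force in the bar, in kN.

Free thermal contraction of the whole bar: Σ αᵢΔT Lᵢ = 18.6×10⁻⁶×120×250 + 11.8×10⁻⁶×120×625 = 1.443 mm.
Since the ends are fixed, an axial force P builds up, equal in every segment, with P · Σ Lᵢ/(AᵢEᵢ) = δ_free.
The series flexibility is Σ Lᵢ/(AᵢEᵢ) = 250/(925×100×10³) + 625/(2325×33×10³) = 1.085×10⁻⁵ mm/N.
Hence P = δ_free / Σ(L/AE) = 1.443/1.085×10⁻⁵ = 133 kN (tensile).

P ≈ 133 kN (tensile)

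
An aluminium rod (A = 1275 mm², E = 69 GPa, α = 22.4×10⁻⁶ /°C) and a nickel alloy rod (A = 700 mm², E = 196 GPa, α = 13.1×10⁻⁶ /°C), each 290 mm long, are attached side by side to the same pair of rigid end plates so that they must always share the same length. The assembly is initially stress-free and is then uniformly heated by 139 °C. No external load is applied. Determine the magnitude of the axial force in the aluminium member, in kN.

Both members must finish at the same length. With the larger α, the aluminium tends to over-expand; the plates restrain it, putting the aluminium in compression and the nickel alloy in tension. With no external load the two internal forces are equal and opposite, magnitude P.
Equating the net (thermal + elastic) strains gives |α₁ − α₂|·ΔT = P·[1/(A₁E₁) + 1/(A₂E₂)].
|α₁ − α₂|·ΔT = 9.3×10⁻⁶ × 139 = 0.001293.
1/(A₁E₁) + 1/(A₂E₂) = 1/(1275×69×10³) + 1/(700×196×10³) = 1.866×10⁻⁸ N⁻¹.
P = 0.001293 / 1.866×10⁻⁸ = 69290 N = 69.29 kN.

P ≈ 69.3 kN (compressive in the aluminium)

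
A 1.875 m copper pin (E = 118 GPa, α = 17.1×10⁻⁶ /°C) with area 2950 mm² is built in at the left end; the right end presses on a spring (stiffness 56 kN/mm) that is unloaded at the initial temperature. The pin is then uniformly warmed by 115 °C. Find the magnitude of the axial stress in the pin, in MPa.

σ ≈ 53.8 MPa (compressive)

The unrestrained thermal change is αΔT L = 17.1×10⁻⁶ × 115 × 1875 = 3.687 mm.
With a force P in the spring, the elastic change of the pin is PL/(AE) and that of the spring is P/k; compatibility requires their sum to equal δ_free.
So P = δ_free / [L/(AE) + 1/k] = 3.687 / [ 1875/(2950×118×10³) + 1/(56×10³) ].
P = 3.687 / 2.324×10⁻⁵ = 158600 N.
σ = P/A = 158600/2950 = 53.77 MPa.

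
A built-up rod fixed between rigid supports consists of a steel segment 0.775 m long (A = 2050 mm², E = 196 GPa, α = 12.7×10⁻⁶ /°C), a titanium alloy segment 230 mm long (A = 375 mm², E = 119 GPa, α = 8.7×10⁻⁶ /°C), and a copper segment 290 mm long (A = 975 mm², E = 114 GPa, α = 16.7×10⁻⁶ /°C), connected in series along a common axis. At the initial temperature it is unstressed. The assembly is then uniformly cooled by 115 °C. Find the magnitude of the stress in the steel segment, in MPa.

With the walls removed the bar would change length by δ_free = Σ αᵢΔT Lᵢ = 12.7×10⁻⁶×115×775 + 8.7×10⁻⁶×115×230 + 16.7×10⁻⁶×115×290 = 1.919 mm.
The rigid supports impose zero overall length change; the single axial force P common to all segments must satisfy P Σ Lᵢ/(AᵢEᵢ) = δ_free.
Σ Lᵢ/(AᵢEᵢ) = 775/(2050×196×10³) + 230/(375×119×10³) + 290/(975×114×10³) = 9.692×10⁻⁶ mm/N.
P = 1.919 / 9.692×10⁻⁶ = 198000 N = 198 kN, tensile.
σ_{steel} = P / A = 198000 / 2050 = 96.58 MPa.

σ ≈ 96.6 MPa (tensile)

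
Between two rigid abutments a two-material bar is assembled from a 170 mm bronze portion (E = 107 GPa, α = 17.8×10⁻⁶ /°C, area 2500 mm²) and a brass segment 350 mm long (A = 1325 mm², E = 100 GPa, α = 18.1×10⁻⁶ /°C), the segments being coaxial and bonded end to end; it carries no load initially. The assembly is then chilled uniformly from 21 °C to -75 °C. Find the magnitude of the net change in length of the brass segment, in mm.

Free thermal contraction of the whole bar: Σ αᵢΔT Lᵢ = 17.8×10⁻⁶×96×170 + 18.1×10⁻⁶×96×350 = 0.8987 mm.
The walls prevent any net length change, so an axial force P (same in every segment) develops. Compatibility: P · Σ Lᵢ/(AᵢEᵢ) = δ_free.
Σ Lᵢ/(AᵢEᵢ) = 170/(2500×107×10³) + 350/(1325×100×10³) = 3.277×10⁻⁶ mm/N.
Hence P = δ_free / Σ(L/AE) = 0.8987/3.277×10⁻⁶ = 274.2 kN (tensile).
For the brass segment, free thermal change = 18.1×10⁻⁶×96×350 = 0.6082 mm and elastic change from P = 274200×350/(1325×100×10³) = 0.7244 mm; these oppose, so the net change is 0.116 mm (segment lengthens).

|ΔL| ≈ 0.116 mm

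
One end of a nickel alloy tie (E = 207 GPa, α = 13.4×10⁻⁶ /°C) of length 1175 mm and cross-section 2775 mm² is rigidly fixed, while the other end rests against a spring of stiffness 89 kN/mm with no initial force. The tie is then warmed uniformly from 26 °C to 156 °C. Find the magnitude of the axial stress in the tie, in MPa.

Free thermal expansion: δ_free = αΔT L = 13.4×10⁻⁶ × 130 × 1175 = 2.047 mm.
With a force P in the spring, the elastic change of the tie is PL/(AE) and that of the spring is P/k; compatibility requires their sum to equal δ_free.
So P = δ_free / [L/(AE) + 1/k] = 2.047 / [ 1175/(2775×207×10³) + 1/(89×10³) ].
P = 2.047 / 1.328×10⁻⁵ = 154100 N.
σ = P/A = 154100/2775 = 55.54 MPa.

σ ≈ 55.5 MPa (compressive)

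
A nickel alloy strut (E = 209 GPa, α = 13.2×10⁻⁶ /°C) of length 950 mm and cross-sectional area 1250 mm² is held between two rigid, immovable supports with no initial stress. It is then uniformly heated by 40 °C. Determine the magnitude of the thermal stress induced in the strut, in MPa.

σ ≈ 110 MPa (compressive)

The supports are rigid, so the total axial strain is zero. The restrained thermal strain is ε = αΔT = 13.2×10⁻⁶ × 40 = 528×10⁻⁶.
σ = EαΔT = 209×10³ × 13.2×10⁻⁶ × 40 = 110.4 MPa (compressive; the strut is trying to expand).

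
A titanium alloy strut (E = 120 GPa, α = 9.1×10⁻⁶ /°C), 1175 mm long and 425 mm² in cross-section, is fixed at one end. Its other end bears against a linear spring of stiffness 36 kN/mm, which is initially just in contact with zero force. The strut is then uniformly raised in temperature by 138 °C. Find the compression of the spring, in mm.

δ ≈ 0.807 mm

If the spring were absent the strut would lengthen by αΔT L = 9.1×10⁻⁶ × 138 × 1175 = 1.476 mm.
Let P be the compressive force at the spring. The strut shortens elastically by PL/(AE) and the spring compresses by P/k; together these equal δ_free.
So P = δ_free / [L/(AE) + 1/k] = 1.476 / [ 1175/(425×120×10³) + 1/(36×10³) ].
P = 1.476 / 5.082×10⁻⁵ = 29040 N.
Spring compression = P/k = 29040/(36×10³) = 0.8066 mm.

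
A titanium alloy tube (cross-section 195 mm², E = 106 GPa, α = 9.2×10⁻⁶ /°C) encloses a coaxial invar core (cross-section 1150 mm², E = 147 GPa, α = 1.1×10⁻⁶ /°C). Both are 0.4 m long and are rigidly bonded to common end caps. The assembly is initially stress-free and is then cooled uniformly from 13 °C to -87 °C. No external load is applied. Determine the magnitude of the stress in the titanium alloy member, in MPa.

Equilibrium of a rigid end plate with no external load gives equal and opposite internal forces ±P in the two members. Since α_{titanium alloy} > α_{invar}, cooling drives the titanium alloy into tension and the invar into compression.
Equating the net (thermal + elastic) strains gives |α₁ − α₂|·ΔT = P·[1/(A₁E₁) + 1/(A₂E₂)].
|α₁ − α₂|·ΔT = 8.1×10⁻⁶ × 100 = 0.00081.
1/(A₁E₁) + 1/(A₂E₂) = 1/(195×106×10³) + 1/(1150×147×10³) = 5.429×10⁻⁸ N⁻¹.
So P = 0.00081 / 5.429×10⁻⁸ = 14.92 kN.
σ_{titanium alloy} = P/A₁ = 14920/195 = 76.51 MPa, tensile.

σ ≈ 76.5 MPa (tensile)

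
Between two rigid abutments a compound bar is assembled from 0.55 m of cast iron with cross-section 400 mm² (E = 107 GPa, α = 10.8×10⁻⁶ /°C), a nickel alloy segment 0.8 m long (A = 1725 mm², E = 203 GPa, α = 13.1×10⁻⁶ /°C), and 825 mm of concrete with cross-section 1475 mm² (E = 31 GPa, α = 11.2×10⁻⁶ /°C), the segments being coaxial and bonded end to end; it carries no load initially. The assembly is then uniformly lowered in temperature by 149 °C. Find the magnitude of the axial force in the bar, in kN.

Free thermal contraction of the whole bar: Σ αᵢΔT Lᵢ = 10.8×10⁻⁶×149×550 + 13.1×10⁻⁶×149×800 + 11.2×10⁻⁶×149×825 = 3.823 mm.
The walls prevent any net length change, so an axial force P (same in every segment) develops. Compatibility: P · Σ Lᵢ/(AᵢEᵢ) = δ_free.
Σ Lᵢ/(AᵢEᵢ) = 550/(400×107×10³) + 800/(1725×203×10³) + 825/(1475×31×10³) = 3.318×10⁻⁵ mm/N.
So P = 3.823 / 3.318×10⁻⁵ = 115.2 kN, tensile.

P ≈ 115 kN (tensile)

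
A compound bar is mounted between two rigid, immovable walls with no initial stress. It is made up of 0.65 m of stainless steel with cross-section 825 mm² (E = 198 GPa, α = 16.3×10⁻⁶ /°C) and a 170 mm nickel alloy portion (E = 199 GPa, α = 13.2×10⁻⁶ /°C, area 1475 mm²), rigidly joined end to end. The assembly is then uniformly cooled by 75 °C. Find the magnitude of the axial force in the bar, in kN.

If the supports were absent, the total length change would be Σ αᵢΔT Lᵢ = 16.3×10⁻⁶×75×650 + 13.2×10⁻⁶×75×170 = 0.9629 mm.
Since the ends are fixed, an axial force P builds up, equal in every segment, with P · Σ Lᵢ/(AᵢEᵢ) = δ_free.
Σ Lᵢ/(AᵢEᵢ) = 650/(825×198×10³) + 170/(1475×199×10³) = 4.558×10⁻⁶ mm/N.
So P = 0.9629 / 4.558×10⁻⁶ = 211.2 kN, tensile.

P ≈ 211 kN (tensile)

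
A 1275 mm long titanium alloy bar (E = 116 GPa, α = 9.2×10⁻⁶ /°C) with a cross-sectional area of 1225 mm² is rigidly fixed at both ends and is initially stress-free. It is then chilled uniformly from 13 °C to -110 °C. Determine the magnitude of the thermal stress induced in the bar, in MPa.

σ ≈ 131 MPa (tensile)

With length fixed, the mechanical strain must cancel the thermal strain αΔT = 9.2×10⁻⁶ × 123 = 1131.6×10⁻⁶.
σ = EαΔT = 116×10³ × 9.2×10⁻⁶ × 123 = 131.3 MPa (tensile; the bar is trying to contract).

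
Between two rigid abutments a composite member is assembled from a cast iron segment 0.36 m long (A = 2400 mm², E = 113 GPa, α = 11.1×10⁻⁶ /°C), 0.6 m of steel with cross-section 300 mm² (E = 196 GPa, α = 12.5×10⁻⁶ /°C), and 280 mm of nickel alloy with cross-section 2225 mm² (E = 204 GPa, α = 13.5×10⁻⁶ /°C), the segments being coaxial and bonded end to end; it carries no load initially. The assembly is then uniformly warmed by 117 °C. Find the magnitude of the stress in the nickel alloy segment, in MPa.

σ ≈ 66.1 MPa (compressive)

If the supports were absent, the total length change would be Σ αᵢΔT Lᵢ = 11.1×10⁻⁶×117×360 + 12.5×10⁻⁶×117×600 + 13.5×10⁻⁶×117×280 = 1.787 mm.
Since the ends are fixed, an axial force P builds up, equal in every segment, with P · Σ Lᵢ/(AᵢEᵢ) = δ_free.
The series flexibility is Σ Lᵢ/(AᵢEᵢ) = 360/(2400×113×10³) + 600/(300×196×10³) + 280/(2225×204×10³) = 1.215×10⁻⁵ mm/N.
Hence P = δ_free / Σ(L/AE) = 1.787/1.215×10⁻⁵ = 147.1 kN (compressive).
σ_{nickel alloy} = P / A = 147100 / 2225 = 66.12 MPa.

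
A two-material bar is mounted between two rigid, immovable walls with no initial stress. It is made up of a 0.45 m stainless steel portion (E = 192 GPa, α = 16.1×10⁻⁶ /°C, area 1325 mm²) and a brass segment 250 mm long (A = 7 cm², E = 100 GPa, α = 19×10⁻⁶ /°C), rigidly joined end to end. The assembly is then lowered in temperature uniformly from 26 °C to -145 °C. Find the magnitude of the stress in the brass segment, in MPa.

σ ≈ 549 MPa (tensile)

Free thermal contraction of the whole bar: Σ αᵢΔT Lᵢ = 16.1×10⁻⁶×171×450 + 19×10⁻⁶×171×250 = 2.051 mm.
The rigid supports impose zero overall length change; the single axial force P common to all segments must satisfy P Σ Lᵢ/(AᵢEᵢ) = δ_free.
The series flexibility is Σ Lᵢ/(AᵢEᵢ) = 450/(1325×192×10³) + 250/(700×100×10³) = 5.34×10⁻⁶ mm/N.
P = 2.051 / 5.34×10⁻⁶ = 384100 N = 384.1 kN, tensile.
σ_{brass} = P / A = 384100 / 700 = 548.7 MPa.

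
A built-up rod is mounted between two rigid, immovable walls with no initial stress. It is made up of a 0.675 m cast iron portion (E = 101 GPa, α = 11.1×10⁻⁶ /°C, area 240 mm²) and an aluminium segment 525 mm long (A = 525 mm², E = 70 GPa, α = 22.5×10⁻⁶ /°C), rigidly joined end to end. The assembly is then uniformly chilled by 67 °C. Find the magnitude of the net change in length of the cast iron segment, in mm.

|ΔL| ≈ 0.353 mm

If the supports were absent, the total length change would be Σ αᵢΔT Lᵢ = 11.1×10⁻⁶×67×675 + 22.5×10⁻⁶×67×525 = 1.293 mm.
Since the ends are fixed, an axial force P builds up, equal in every segment, with P · Σ Lᵢ/(AᵢEᵢ) = δ_free.
Σ Lᵢ/(AᵢEᵢ) = 675/(240×101×10³) + 525/(525×70×10³) = 4.213×10⁻⁵ mm/N.
So P = 1.293 / 4.213×10⁻⁵ = 30.7 kN, tensile.
For the cast iron segment, free thermal change = 11.1×10⁻⁶×67×675 = 0.502 mm and elastic change from P = 30700×675/(240×101×10³) = 0.8549 mm; these oppose, so the net change is 0.353 mm (segment lengthens).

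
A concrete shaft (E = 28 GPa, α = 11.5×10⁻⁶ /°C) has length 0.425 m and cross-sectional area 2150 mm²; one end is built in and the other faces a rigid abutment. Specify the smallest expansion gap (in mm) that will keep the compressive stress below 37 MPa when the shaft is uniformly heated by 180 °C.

g ≈ 0.318 mm

Free expansion if unrestrained: δ_free = αΔT L = 11.5×10⁻⁶ × 180 × 425 = 0.8797 mm.
At the allowable stress the elastic shortening the wall may impose is σL/E = 37 × 425 / (28×10³) = 0.5616 mm.
The gap must absorb the remainder: g_min = 0.8797 − 0.5616 = 0.3181 mm.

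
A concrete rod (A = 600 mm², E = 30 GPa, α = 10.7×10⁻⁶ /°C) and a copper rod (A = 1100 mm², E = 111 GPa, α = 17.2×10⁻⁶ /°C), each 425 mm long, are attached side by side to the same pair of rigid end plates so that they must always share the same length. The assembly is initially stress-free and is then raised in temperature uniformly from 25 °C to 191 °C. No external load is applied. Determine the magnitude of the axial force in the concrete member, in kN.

P ≈ 16.9 kN (tensile in the concrete)

The copper has the larger α, so on heating it would change length more than the concrete if both were free. The rigid plates force a common final length, so the copper is put into compression and the concrete into tension, with equal and opposite forces P (no external load).
Setting the final lengths equal and cancelling L: (α₁ − α₂)ΔT = P/(A₁E₁) + P/(A₂E₂).
|α₁ − α₂|·ΔT = 6.5×10⁻⁶ × 166 = 0.001079.
1/(A₁E₁) + 1/(A₂E₂) = 1/(600×30×10³) + 1/(1100×111×10³) = 6.375×10⁻⁸ N⁻¹.
So P = 0.001079 / 6.375×10⁻⁸ = 16.93 kN.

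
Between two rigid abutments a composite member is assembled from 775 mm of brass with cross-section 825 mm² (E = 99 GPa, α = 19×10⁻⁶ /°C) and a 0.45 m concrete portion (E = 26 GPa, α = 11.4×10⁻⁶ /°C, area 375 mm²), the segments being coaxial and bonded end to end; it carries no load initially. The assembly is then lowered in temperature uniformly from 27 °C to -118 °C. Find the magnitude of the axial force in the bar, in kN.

Free thermal contraction of the whole bar: Σ αᵢΔT Lᵢ = 19×10⁻⁶×145×775 + 11.4×10⁻⁶×145×450 = 2.879 mm.
The walls prevent any net length change, so an axial force P (same in every segment) develops. Compatibility: P · Σ Lᵢ/(AᵢEᵢ) = δ_free.
Σ Lᵢ/(AᵢEᵢ) = 775/(825×99×10³) + 450/(375×26×10³) = 5.564×10⁻⁵ mm/N.
So P = 2.879 / 5.564×10⁻⁵ = 51.74 kN, tensile.

P ≈ 51.7 kN (tensile)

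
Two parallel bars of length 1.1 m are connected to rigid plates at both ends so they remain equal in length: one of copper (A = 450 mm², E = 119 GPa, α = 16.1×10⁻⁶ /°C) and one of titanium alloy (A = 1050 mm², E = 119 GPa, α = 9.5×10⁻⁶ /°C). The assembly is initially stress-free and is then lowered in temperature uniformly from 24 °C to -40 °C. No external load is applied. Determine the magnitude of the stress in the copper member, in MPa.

The copper has the larger α, so on cooling it would change length more than the titanium alloy if both were free. The rigid plates force a common final length, so the copper is put into tension and the titanium alloy into compression, with equal and opposite forces P (no external load).
Equating the net (thermal + elastic) strains gives |α₁ − α₂|·ΔT = P·[1/(A₁E₁) + 1/(A₂E₂)].
|α₁ − α₂|·ΔT = 6.6×10⁻⁶ × 64 = 0.0004224.
1/(A₁E₁) + 1/(A₂E₂) = 1/(450×119×10³) + 1/(1050×119×10³) = 2.668×10⁻⁸ N⁻¹.
So P = 0.0004224 / 2.668×10⁻⁸ = 15.83 kN.
σ_{copper} = P/A₁ = 15830/450 = 35.19 MPa, tensile.

σ ≈ 35.2 MPa (tensile)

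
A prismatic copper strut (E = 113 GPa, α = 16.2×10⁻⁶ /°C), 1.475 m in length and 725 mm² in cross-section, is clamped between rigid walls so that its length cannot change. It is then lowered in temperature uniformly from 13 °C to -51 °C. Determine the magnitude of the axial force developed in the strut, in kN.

P ≈ 84.9 kN (tensile)

The ends cannot move, so σ = EαΔT = 113×10³ × 16.2×10⁻⁶ × 64 = 117.2 MPa.
Then P = σA = 117.2 × 725 mm² = 84.94 kN, tensile.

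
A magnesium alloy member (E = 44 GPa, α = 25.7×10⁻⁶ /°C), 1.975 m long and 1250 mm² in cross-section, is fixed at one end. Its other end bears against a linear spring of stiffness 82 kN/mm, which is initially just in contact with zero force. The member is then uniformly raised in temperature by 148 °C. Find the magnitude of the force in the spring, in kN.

P ≈ 156 kN

The unrestrained thermal change is αΔT L = 25.7×10⁻⁶ × 148 × 1975 = 7.512 mm.
With a force P in the spring, the elastic change of the member is PL/(AE) and that of the spring is P/k; compatibility requires their sum to equal δ_free.
P [ L/(AE) + 1/k ] = δ_free → P [ 1975/(1250×44×10³) + 1/(82×10³) ] = 7.512.
P = 7.512 / 4.81×10⁻⁵ = 156200 N.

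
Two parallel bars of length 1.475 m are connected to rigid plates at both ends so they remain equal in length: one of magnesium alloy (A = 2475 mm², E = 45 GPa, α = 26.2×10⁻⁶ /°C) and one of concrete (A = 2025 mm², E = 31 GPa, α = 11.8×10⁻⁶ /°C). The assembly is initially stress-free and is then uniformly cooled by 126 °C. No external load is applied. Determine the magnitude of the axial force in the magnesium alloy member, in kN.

Equilibrium of a rigid end plate with no external load gives equal and opposite internal forces ±P in the two members. Since α_{magnesium alloy} > α_{concrete}, cooling drives the magnesium alloy into tension and the concrete into compression.
Equating the net (thermal + elastic) strains gives |α₁ − α₂|·ΔT = P·[1/(A₁E₁) + 1/(A₂E₂)].
|α₁ − α₂|·ΔT = 14.4×10⁻⁶ × 126 = 0.001814.
1/(A₁E₁) + 1/(A₂E₂) = 1/(2475×45×10³) + 1/(2025×31×10³) = 2.491×10⁻⁸ N⁻¹.
So P = 0.001814 / 2.491×10⁻⁸ = 72.84 kN.

P ≈ 72.8 kN (tensile in the magnesium alloy)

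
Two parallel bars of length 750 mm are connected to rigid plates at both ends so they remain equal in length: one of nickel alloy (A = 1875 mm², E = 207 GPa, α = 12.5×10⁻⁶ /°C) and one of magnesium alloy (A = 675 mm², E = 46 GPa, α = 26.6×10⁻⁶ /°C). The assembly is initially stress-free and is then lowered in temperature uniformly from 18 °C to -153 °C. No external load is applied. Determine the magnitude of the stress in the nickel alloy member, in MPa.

σ ≈ 37 MPa (compressive)

Both members must finish at the same length. With the larger α, the magnesium alloy tends to over-contract; the plates restrain it, putting the magnesium alloy in tension and the nickel alloy in compression. With no external load the two internal forces are equal and opposite, magnitude P.
Compatibility of the two members (thermal + elastic change equal): (α₁ − α₂)ΔT = P·[1/(A₁E₁) + 1/(A₂E₂)].
|α₁ − α₂|·ΔT = 14.1×10⁻⁶ × 171 = 0.002411.
1/(A₁E₁) + 1/(A₂E₂) = 1/(1875×207×10³) + 1/(675×46×10³) = 3.478×10⁻⁸ N⁻¹.
So P = 0.002411 / 3.478×10⁻⁸ = 69.32 kN.
σ_{nickel alloy} = P/A₁ = 69320/1875 = 36.97 MPa, compressive.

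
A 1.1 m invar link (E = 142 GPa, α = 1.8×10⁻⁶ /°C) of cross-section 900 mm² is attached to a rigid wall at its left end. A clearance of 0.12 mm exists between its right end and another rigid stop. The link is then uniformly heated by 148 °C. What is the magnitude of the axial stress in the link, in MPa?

Unrestrained expansion: δ_free = αΔT L = 1.8×10⁻⁶ × 148 × 1100 = 0.293 mm.
This exceeds the 0.12 mm gap, so the wall pushes back. The portion of expansion that must be recovered elastically is δ_free − gap = 0.293 − 0.12 = 0.173 mm.
So σ = E(δ_free − g)/L = 142×10³ × 0.173/1100 = 22.34 MPa.

σ ≈ 22.3 MPa (compressive)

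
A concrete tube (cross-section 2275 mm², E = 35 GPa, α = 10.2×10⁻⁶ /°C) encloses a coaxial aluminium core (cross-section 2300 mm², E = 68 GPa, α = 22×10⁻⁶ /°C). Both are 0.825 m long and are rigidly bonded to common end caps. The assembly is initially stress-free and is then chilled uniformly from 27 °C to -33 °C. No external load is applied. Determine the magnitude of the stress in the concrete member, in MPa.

σ ≈ 16.4 MPa (compressive)

The aluminium has the larger α, so on cooling it would change length more than the concrete if both were free. The rigid plates force a common final length, so the aluminium is put into tension and the concrete into compression, with equal and opposite forces P (no external load).
Compatibility of the two members (thermal + elastic change equal): (α₁ − α₂)ΔT = P·[1/(A₁E₁) + 1/(A₂E₂)].
|α₁ − α₂|·ΔT = 11.8×10⁻⁶ × 60 = 0.000708.
1/(A₁E₁) + 1/(A₂E₂) = 1/(2275×35×10³) + 1/(2300×68×10³) = 1.895×10⁻⁸ N⁻¹.
So P = 0.000708 / 1.895×10⁻⁸ = 37.36 kN.
σ_{concrete} = P/A₁ = 37360/2275 = 16.42 MPa, compressive.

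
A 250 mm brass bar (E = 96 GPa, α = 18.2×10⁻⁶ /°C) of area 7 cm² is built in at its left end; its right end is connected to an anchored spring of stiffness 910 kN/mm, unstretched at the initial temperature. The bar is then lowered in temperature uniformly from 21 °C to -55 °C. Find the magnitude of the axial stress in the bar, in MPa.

σ ≈ 103 MPa (tensile)

If the spring were absent the bar would shorten by αΔT L = 18.2×10⁻⁶ × 76 × 250 = 0.3458 mm.
Let P be the tensile force in the spring. The bar extends elastically by PL/(AE) and the spring stretches by P/k; together these equal δ_free.
So P = δ_free / [L/(AE) + 1/k] = 0.3458 / [ 250/(700×96×10³) + 1/(910×10³) ].
P = 0.3458 / 4.819×10⁻⁶ = 71760 N.
σ = P/A = 71760/700 = 102.5 MPa.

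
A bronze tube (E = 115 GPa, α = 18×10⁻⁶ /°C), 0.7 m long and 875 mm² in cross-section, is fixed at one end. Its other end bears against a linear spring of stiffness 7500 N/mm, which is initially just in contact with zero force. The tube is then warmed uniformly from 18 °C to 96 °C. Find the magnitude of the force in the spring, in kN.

Free thermal expansion: δ_free = αΔT L = 18×10⁻⁶ × 78 × 700 = 0.9828 mm.
With a force P in the spring, the elastic change of the tube is PL/(AE) and that of the spring is P/k; compatibility requires their sum to equal δ_free.
So P = δ_free / [L/(AE) + 1/k] = 0.9828 / [ 700/(875×115×10³) + 1/(7500) ].
P = 0.9828 / 0.0001403 = 7005 N.

P ≈ 7.01 kN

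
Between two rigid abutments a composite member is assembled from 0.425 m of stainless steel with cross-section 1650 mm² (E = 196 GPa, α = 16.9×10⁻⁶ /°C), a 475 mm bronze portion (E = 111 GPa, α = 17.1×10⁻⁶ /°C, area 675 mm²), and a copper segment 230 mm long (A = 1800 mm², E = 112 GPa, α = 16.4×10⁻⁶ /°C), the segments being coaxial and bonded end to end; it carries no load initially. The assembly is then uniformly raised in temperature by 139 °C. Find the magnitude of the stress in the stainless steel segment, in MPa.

σ ≈ 183 MPa (compressive)

With the walls removed the bar would change length by δ_free = Σ αᵢΔT Lᵢ = 16.9×10⁻⁶×139×425 + 17.1×10⁻⁶×139×475 + 16.4×10⁻⁶×139×230 = 2.652 mm.
Since the ends are fixed, an axial force P builds up, equal in every segment, with P · Σ Lᵢ/(AᵢEᵢ) = δ_free.
Σ Lᵢ/(AᵢEᵢ) = 425/(1650×196×10³) + 475/(675×111×10³) + 230/(1800×112×10³) = 8.795×10⁻⁶ mm/N.
So P = 2.652 / 8.795×10⁻⁶ = 301.5 kN, compressive.
σ_{stainless steel} = P / A = 301500 / 1650 = 182.7 MPa.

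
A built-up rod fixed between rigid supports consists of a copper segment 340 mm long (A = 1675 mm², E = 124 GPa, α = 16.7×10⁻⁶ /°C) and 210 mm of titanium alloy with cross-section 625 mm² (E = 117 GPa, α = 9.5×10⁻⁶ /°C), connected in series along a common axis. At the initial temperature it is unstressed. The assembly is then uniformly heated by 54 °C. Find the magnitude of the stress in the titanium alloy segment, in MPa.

If the supports were absent, the total length change would be Σ αᵢΔT Lᵢ = 16.7×10⁻⁶×54×340 + 9.5×10⁻⁶×54×210 = 0.4143 mm.
The walls prevent any net length change, so an axial force P (same in every segment) develops. Compatibility: P · Σ Lᵢ/(AᵢEᵢ) = δ_free.
Σ Lᵢ/(AᵢEᵢ) = 340/(1675×124×10³) + 210/(625×117×10³) = 4.509×10⁻⁶ mm/N.
P = 0.4143 / 4.509×10⁻⁶ = 91900 N = 91.9 kN, compressive.
σ_{titanium alloy} = P / A = 91900 / 625 = 147 MPa.

σ ≈ 147 MPa (compressive)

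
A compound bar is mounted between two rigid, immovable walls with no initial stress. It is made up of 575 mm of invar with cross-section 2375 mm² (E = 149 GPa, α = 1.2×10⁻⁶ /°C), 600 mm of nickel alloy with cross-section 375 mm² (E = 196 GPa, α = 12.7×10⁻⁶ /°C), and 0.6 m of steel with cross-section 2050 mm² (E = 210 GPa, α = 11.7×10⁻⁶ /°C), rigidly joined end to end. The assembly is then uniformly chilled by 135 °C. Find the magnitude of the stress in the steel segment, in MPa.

Free thermal contraction of the whole bar: Σ αᵢΔT Lᵢ = 1.2×10⁻⁶×135×575 + 12.7×10⁻⁶×135×600 + 11.7×10⁻⁶×135×600 = 2.07 mm.
The rigid supports impose zero overall length change; the single axial force P common to all segments must satisfy P Σ Lᵢ/(AᵢEᵢ) = δ_free.
Σ Lᵢ/(AᵢEᵢ) = 575/(2375×149×10³) + 600/(375×196×10³) + 600/(2050×210×10³) = 1.118×10⁻⁵ mm/N.
Hence P = δ_free / Σ(L/AE) = 2.07/1.118×10⁻⁵ = 185.1 kN (tensile).
σ_{steel} = P / A = 185100 / 2050 = 90.28 MPa.

σ ≈ 90.3 MPa (tensile)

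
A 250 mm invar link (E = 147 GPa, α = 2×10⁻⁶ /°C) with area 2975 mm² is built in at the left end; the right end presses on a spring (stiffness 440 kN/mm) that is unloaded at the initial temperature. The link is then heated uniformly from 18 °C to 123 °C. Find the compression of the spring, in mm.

δ ≈ 0.0419 mm

Free thermal expansion: δ_free = αΔT L = 2×10⁻⁶ × 105 × 250 = 0.0525 mm.
With a force P in the spring, the elastic change of the link is PL/(AE) and that of the spring is P/k; compatibility requires their sum to equal δ_free.
P [ L/(AE) + 1/k ] = δ_free → P [ 250/(2975×147×10³) + 1/(440×10³) ] = 0.0525.
P = 0.0525 / 2.844×10⁻⁶ = 18460 N.
Spring compression = P/k = 18460/(440×10³) = 0.04195 mm.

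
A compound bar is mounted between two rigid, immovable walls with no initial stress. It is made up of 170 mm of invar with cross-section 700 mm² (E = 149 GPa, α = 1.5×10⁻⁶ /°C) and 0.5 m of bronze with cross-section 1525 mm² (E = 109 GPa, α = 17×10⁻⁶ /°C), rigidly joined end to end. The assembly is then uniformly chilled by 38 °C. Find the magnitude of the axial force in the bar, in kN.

P ≈ 71.7 kN (tensile)

Free thermal contraction of the whole bar: Σ αᵢΔT Lᵢ = 1.5×10⁻⁶×38×170 + 17×10⁻⁶×38×500 = 0.3327 mm.
The rigid supports impose zero overall length change; the single axial force P common to all segments must satisfy P Σ Lᵢ/(AᵢEᵢ) = δ_free.
Σ Lᵢ/(AᵢEᵢ) = 170/(700×149×10³) + 500/(1525×109×10³) = 4.638×10⁻⁶ mm/N.
P = 0.3327 / 4.638×10⁻⁶ = 71730 N = 71.73 kN, tensile.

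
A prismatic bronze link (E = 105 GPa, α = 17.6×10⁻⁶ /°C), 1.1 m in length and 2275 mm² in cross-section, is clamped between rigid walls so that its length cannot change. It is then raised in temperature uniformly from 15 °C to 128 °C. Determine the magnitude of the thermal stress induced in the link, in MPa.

With length fixed, the mechanical strain must cancel the thermal strain αΔT = 17.6×10⁻⁶ × 113 = 1988.8×10⁻⁶.
Hence σ = E·αΔT = 105×10³ × 1988.8×10⁻⁶ = 208.8 MPa, compressive.

σ ≈ 209 MPa (compressive)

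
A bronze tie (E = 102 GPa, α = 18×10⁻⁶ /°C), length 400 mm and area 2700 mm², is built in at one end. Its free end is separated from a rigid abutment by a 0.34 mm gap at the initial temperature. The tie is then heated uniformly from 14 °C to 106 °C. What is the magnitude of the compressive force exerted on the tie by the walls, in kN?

Unrestrained expansion: δ_free = αΔT L = 18×10⁻⁶ × 92 × 400 = 0.6624 mm.
This exceeds the 0.34 mm gap, so the wall pushes back. The portion of expansion that must be recovered elastically is δ_free − gap = 0.6624 − 0.34 = 0.3224 mm.
Compatibility: PL/(AE) = 0.3224 mm, so σ = P/A = E × (0.3224/400) = 82.21 MPa.
P = σA = 82.21 × 2700 = 222 kN.

P ≈ 222 kN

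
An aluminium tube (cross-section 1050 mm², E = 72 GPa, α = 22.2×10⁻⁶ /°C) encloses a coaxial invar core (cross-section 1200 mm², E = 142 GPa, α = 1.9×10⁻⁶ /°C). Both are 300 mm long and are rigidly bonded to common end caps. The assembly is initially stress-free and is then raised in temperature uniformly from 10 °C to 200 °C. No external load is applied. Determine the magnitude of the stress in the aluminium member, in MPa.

Both members must finish at the same length. With the larger α, the aluminium tends to over-expand; the plates restrain it, putting the aluminium in compression and the invar in tension. With no external load the two internal forces are equal and opposite, magnitude P.
Compatibility of the two members (thermal + elastic change equal): (α₁ − α₂)ΔT = P·[1/(A₁E₁) + 1/(A₂E₂)].
|α₁ − α₂|·ΔT = 20.3×10⁻⁶ × 190 = 0.003857.
1/(A₁E₁) + 1/(A₂E₂) = 1/(1050×72×10³) + 1/(1200×142×10³) = 1.91×10⁻⁸ N⁻¹.
So P = 0.003857 / 1.91×10⁻⁸ = 202 kN.
σ_{aluminium} = P/A₁ = 202000/1050 = 192.4 MPa, compressive.

σ ≈ 192 MPa (compressive)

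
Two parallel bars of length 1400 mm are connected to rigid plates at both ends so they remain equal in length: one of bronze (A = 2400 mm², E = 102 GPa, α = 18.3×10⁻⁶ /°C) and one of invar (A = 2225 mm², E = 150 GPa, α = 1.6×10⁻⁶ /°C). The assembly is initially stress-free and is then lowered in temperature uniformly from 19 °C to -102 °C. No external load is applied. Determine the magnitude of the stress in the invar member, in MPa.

Equilibrium of a rigid end plate with no external load gives equal and opposite internal forces ±P in the two members. Since α_{bronze} > α_{invar}, cooling drives the bronze into tension and the invar into compression.
Setting the final lengths equal and cancelling L: (α₁ − α₂)ΔT = P/(A₁E₁) + P/(A₂E₂).
|α₁ − α₂|·ΔT = 16.7×10⁻⁶ × 121 = 0.002021.
1/(A₁E₁) + 1/(A₂E₂) = 1/(2400×102×10³) + 1/(2225×150×10³) = 7.081×10⁻⁹ N⁻¹.
So P = 0.002021 / 7.081×10⁻⁹ = 285.4 kN.
σ_{invar} = P/A₂ = 285400/2225 = 128.3 MPa, compressive.

σ ≈ 128 MPa (compressive)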